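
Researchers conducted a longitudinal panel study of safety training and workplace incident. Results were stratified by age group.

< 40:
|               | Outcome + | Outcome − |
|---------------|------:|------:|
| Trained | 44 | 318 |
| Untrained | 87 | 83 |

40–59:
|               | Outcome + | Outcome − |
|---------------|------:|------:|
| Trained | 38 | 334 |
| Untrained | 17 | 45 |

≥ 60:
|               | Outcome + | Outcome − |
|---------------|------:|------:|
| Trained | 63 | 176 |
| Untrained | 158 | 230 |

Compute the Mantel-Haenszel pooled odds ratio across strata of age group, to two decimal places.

0.31

OR_MH = Σ(aᵢdᵢ/nᵢ) / Σ(bᵢcᵢ/nᵢ), where nᵢ is the stratum total.
Stratum 1 (< 40): n = 532; a·d/n = 44·83/532 = 6.8647; b·c/n = 318·87/532 = 52.0038
Stratum 2 (40–59): n = 434; a·d/n = 38·45/434 = 3.9401; b·c/n = 334·17/434 = 13.0829
Stratum 3 (≥ 60): n = 627; a·d/n = 63·230/627 = 23.1100; b·c/n = 176·158/627 = 44.3509
OR_MH = (6.8647 + 3.9401 + 23.1100) / (52.0038 + 13.0829 + 44.3509) = 33.9148 / 109.4376 = 0.30990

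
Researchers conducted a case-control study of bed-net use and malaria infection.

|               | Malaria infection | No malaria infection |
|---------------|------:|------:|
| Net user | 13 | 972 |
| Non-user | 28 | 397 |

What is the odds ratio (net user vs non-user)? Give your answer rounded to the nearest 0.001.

0.190

Cells: a = 13, b = 972, c = 28, d = 397.
OR = (a·d)/(b·c) = (13 × 397) / (972 × 28) = 5161 / 27216 = 0.18963
Exposure is associated with lower odds of malaria infection (OR = 0.19 < 1).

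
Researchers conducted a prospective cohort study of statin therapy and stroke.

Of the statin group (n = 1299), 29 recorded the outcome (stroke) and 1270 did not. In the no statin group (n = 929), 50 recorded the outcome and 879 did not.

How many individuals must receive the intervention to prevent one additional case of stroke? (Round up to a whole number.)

Risk in treated group = 29/1299 = 0.02232; risk in control = 50/929 = 0.05382.
Absolute risk reduction = 0.05382 − 0.02232 = 0.03150
NNT = 1 / ARR = 1 / 0.03150 = 31.750 → round up → 32

32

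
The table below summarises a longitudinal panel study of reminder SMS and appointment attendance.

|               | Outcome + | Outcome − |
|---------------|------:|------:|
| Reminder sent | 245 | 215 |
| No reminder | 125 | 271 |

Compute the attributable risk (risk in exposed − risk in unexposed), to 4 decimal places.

Cells: a = 245, b = 215, c = 125, d = 271.
Risk in exposed = 245/460 = 0.532609; risk in unexposed = 125/396 = 0.315657.
Risk difference = 0.532609 − 0.315657 = 0.216952

0.2170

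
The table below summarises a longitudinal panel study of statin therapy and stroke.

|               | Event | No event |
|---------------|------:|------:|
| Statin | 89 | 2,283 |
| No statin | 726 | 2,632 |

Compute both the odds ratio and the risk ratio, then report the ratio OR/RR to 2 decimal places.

Cells: a = 89, b = 2283, c = 726, d = 2632.
OR = (89·2632)/(2283·726) = 234248/1657458 = 0.14133
Risk in exposed = 89/2372 = 0.03752; risk in unexposed = 726/3358 = 0.21620; RR = 0.17355
OR/RR = 0.14133 / 0.17355 = 0.81436
The outcome is not rare, so the OR lies further from 1 than the RR.

0.81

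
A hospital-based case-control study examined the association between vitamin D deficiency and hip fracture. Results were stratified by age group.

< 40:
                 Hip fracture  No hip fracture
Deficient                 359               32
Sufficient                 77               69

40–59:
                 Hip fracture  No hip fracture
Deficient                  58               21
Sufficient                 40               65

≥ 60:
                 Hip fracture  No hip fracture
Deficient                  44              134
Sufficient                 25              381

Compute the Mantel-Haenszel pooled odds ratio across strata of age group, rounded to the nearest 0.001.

OR_MH = Σ(aᵢdᵢ/nᵢ) / Σ(bᵢcᵢ/nᵢ), where nᵢ is the stratum total.
Stratum 1 (< 40): n = 537; a·d/n = 359·69/537 = 46.1285; b·c/n = 32·77/537 = 4.5885
Stratum 2 (40–59): n = 184; a·d/n = 58·65/184 = 20.4891; b·c/n = 21·40/184 = 4.5652
Stratum 3 (≥ 60): n = 584; a·d/n = 44·381/584 = 28.7055; b·c/n = 134·25/584 = 5.7363
OR_MH = (46.1285 + 20.4891 + 28.7055) / (4.5885 + 4.5652 + 5.7363) = 95.3231 / 14.8900 = 6.40183

6.402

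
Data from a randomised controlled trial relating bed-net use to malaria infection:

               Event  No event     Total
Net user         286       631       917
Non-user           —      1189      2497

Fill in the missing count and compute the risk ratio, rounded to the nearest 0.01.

The missing cell is in the unexposed row: 2497 − 1189 = 1308.
So a = 286, b = 631, c = 1308, d = 1189.
RR = [a/(a+b)] / [c/(c+d)] = (286/917) / (1308/2497) = 0.31189/0.52383 = 0.59540

0.60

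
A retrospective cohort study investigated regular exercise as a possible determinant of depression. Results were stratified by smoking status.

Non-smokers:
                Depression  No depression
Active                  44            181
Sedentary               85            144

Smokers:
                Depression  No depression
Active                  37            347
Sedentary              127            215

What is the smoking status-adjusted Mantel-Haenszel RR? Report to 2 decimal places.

RR_MH = Σ(aᵢ·n₀ᵢ/nᵢ) / Σ(cᵢ·n₁ᵢ/nᵢ), with n₁ᵢ = aᵢ+bᵢ (exposed), n₀ᵢ = cᵢ+dᵢ (unexposed), nᵢ = n₁ᵢ+n₀ᵢ.
Stratum 1 (Non-smokers): n₁ = 225, n₀ = 229, n = 454; a·n₀/n = 44·229/454 = 22.1938; c·n₁/n = 85·225/454 = 42.1256
Stratum 2 (Smokers): n₁ = 384, n₀ = 342, n = 726; a·n₀/n = 37·342/726 = 17.4298; c·n₁/n = 127·384/726 = 67.1736
RR_MH = (22.1938 + 17.4298) / (42.1256 + 67.1736) = 39.6236 / 109.2991 = 0.36252

0.36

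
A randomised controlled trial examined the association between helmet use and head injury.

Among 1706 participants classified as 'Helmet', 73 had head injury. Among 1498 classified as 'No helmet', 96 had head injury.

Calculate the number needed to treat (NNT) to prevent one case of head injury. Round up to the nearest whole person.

Risk in treated group = 73/1706 = 0.04279; risk in control = 96/1498 = 0.06409.
Absolute risk reduction = 0.06409 − 0.04279 = 0.02130
NNT = 1 / ARR = 1 / 0.02130 = 46.959 → round up → 47

47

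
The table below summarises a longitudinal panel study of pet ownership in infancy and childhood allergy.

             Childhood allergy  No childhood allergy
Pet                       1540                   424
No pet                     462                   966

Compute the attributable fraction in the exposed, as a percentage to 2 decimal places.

58.74

Cells: a = 1540, b = 424, c = 462, d = 966.
Risk in exposed = 1540/1964 = 0.78411; risk in unexposed = 462/1428 = 0.32353.
RR = 0.78411/0.32353 = 2.42363
AR% = (RR − 1)/RR × 100 = (2.42363 − 1)/2.42363 × 100 = 58.7395%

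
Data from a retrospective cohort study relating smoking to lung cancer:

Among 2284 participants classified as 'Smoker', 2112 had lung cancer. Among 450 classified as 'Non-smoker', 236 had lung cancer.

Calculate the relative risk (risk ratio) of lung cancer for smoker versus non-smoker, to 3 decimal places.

1.763

From the description: a = 2112, b = 172, c = 236, d = 214.
Risk in exposed = 2112/2284 = 0.92469; risk in unexposed = 236/450 = 0.52444.
RR = 0.92469 / 0.52444 = 1.76319
The risk among the exposed is 1.76 times that among the unexposed.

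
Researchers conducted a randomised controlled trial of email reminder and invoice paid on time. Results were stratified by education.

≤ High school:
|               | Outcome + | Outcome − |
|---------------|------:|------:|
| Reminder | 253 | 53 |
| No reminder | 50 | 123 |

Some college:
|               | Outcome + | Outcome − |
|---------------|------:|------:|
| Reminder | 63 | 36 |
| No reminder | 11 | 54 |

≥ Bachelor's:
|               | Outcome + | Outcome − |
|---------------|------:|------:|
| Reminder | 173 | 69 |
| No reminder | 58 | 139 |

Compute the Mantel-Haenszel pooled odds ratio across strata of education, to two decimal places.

OR_MH = Σ(aᵢdᵢ/nᵢ) / Σ(bᵢcᵢ/nᵢ), where nᵢ is the stratum total.
Stratum 1 (≤ High school): n = 479; a·d/n = 253·123/479 = 64.9666; b·c/n = 53·50/479 = 5.5324
Stratum 2 (Some college): n = 164; a·d/n = 63·54/164 = 20.7439; b·c/n = 36·11/164 = 2.4146
Stratum 3 (≥ Bachelor's): n = 439; a·d/n = 173·139/439 = 54.7768; b·c/n = 69·58/439 = 9.1162
OR_MH = (64.9666 + 20.7439 + 54.7768) / (5.5324 + 2.4146 + 9.1162) = 140.4873 / 17.0632 = 8.23336

8.23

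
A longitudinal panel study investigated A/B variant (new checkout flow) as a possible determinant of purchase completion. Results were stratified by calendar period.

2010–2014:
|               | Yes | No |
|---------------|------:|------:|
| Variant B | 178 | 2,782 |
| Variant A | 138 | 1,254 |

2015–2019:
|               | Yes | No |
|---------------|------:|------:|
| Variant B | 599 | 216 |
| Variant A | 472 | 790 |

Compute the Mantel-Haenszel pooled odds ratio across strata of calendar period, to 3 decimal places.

OR_MH = Σ(aᵢdᵢ/nᵢ) / Σ(bᵢcᵢ/nᵢ), where nᵢ is the stratum total.
Stratum 1 (2010–2014): n = 4352; a·d/n = 178·1254/4352 = 51.2895; b·c/n = 2782·138/4352 = 88.2160
Stratum 2 (2015–2019): n = 2077; a·d/n = 599·790/2077 = 227.8334; b·c/n = 216·472/2077 = 49.0862
OR_MH = (51.2895 + 227.8334) / (88.2160 + 49.0862) = 279.1229 / 137.3022 = 2.03291

2.033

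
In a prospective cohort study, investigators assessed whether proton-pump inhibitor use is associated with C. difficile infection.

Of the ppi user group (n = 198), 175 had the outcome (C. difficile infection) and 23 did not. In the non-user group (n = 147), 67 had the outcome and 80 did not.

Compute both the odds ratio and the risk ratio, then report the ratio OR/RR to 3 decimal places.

From the description: a = 175, b = 23, c = 67, d = 80.
OR = (175·80)/(23·67) = 14000/1541 = 9.08501
Risk in exposed = 175/198 = 0.88384; risk in unexposed = 67/147 = 0.45578; RR = 1.93917
OR/RR = 9.08501 / 1.93917 = 4.68500
The outcome is not rare, so the OR lies further from 1 than the RR.

4.685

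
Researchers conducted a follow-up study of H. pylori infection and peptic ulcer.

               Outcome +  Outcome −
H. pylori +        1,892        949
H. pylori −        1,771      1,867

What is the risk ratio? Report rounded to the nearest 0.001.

1.368

Cells: a = 1892, b = 949, c = 1771, d = 1867.
Risk in exposed = 1892/2841 = 0.66596; risk in unexposed = 1771/3638 = 0.48681.
RR = 0.66596 / 0.48681 = 1.36802
The risk among the exposed is 1.37 times that among the unexposed.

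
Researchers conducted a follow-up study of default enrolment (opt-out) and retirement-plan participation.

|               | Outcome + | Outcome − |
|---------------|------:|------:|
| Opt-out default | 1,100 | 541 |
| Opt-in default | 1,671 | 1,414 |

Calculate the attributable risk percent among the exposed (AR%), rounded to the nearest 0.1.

Cells: a = 1100, b = 541, c = 1671, d = 1414.
Risk in exposed = 1100/1641 = 0.67032; risk in unexposed = 1671/3085 = 0.54165.
RR = 0.67032/0.54165 = 1.23755
AR% = (RR − 1)/RR × 100 = (1.23755 − 1)/1.23755 × 100 = 19.1952%

19.2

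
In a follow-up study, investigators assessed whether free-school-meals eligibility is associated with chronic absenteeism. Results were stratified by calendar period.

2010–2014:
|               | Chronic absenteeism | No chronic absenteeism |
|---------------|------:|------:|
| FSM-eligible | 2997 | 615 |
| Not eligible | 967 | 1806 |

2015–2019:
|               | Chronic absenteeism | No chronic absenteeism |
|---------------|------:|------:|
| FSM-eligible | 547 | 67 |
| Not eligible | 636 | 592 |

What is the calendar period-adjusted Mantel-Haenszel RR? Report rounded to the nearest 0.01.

RR_MH = Σ(aᵢ·n₀ᵢ/nᵢ) / Σ(cᵢ·n₁ᵢ/nᵢ), with n₁ᵢ = aᵢ+bᵢ (exposed), n₀ᵢ = cᵢ+dᵢ (unexposed), nᵢ = n₁ᵢ+n₀ᵢ.
Stratum 1 (2010–2014): n₁ = 3612, n₀ = 2773, n = 6385; a·n₀/n = 2997·2773/6385 = 1301.5945; c·n₁/n = 967·3612/6385 = 547.0327
Stratum 2 (2015–2019): n₁ = 614, n₀ = 1228, n = 1842; a·n₀/n = 547·1228/1842 = 364.6667; c·n₁/n = 636·614/1842 = 212.0000
RR_MH = (1301.5945 + 364.6667) / (547.0327 + 212.0000) = 1666.2612 / 759.0327 = 2.19524

2.20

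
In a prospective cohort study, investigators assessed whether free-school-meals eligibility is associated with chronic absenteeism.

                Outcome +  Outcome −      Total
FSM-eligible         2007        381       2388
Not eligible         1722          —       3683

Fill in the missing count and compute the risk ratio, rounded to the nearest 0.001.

The missing cell is in the unexposed row: 3683 − 1722 = 1961.
So a = 2007, b = 381, c = 1722, d = 1961.
RR = [a/(a+b)] / [c/(c+d)] = (2007/2388) / (1722/3683) = 0.84045/0.46755 = 1.79755

1.798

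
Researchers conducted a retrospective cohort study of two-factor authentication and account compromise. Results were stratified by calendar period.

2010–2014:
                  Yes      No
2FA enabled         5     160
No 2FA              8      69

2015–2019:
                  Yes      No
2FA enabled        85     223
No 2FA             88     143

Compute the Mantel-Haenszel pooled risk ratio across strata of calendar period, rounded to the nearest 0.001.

0.682

RR_MH = Σ(aᵢ·n₀ᵢ/nᵢ) / Σ(cᵢ·n₁ᵢ/nᵢ), with n₁ᵢ = aᵢ+bᵢ (exposed), n₀ᵢ = cᵢ+dᵢ (unexposed), nᵢ = n₁ᵢ+n₀ᵢ.
Stratum 1 (2010–2014): n₁ = 165, n₀ = 77, n = 242; a·n₀/n = 5·77/242 = 1.5909; c·n₁/n = 8·165/242 = 5.4545
Stratum 2 (2015–2019): n₁ = 308, n₀ = 231, n = 539; a·n₀/n = 85·231/539 = 36.4286; c·n₁/n = 88·308/539 = 50.2857
RR_MH = (1.5909 + 36.4286) / (5.4545 + 50.2857) = 38.0195 / 55.7403 = 0.68208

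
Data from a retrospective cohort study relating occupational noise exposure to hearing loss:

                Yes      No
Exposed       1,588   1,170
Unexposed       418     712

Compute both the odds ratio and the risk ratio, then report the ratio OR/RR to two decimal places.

1.49

Cells: a = 1588, b = 1170, c = 418, d = 712.
OR = (1588·712)/(1170·418) = 1130656/489060 = 2.31190
Risk in exposed = 1588/2758 = 0.57578; risk in unexposed = 418/1130 = 0.36991; RR = 1.55653
OR/RR = 2.31190 / 1.55653 = 1.48529
The outcome is not rare, so the OR lies further from 1 than the RR.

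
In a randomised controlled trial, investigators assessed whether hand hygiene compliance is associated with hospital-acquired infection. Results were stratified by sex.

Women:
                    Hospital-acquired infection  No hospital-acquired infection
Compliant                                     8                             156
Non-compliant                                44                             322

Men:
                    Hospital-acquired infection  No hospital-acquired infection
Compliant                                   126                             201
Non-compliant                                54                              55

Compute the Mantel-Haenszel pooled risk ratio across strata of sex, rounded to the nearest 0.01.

RR_MH = Σ(aᵢ·n₀ᵢ/nᵢ) / Σ(cᵢ·n₁ᵢ/nᵢ), with n₁ᵢ = aᵢ+bᵢ (exposed), n₀ᵢ = cᵢ+dᵢ (unexposed), nᵢ = n₁ᵢ+n₀ᵢ.
Stratum 1 (Women): n₁ = 164, n₀ = 366, n = 530; a·n₀/n = 8·366/530 = 5.5245; c·n₁/n = 44·164/530 = 13.6151
Stratum 2 (Men): n₁ = 327, n₀ = 109, n = 436; a·n₀/n = 126·109/436 = 31.5000; c·n₁/n = 54·327/436 = 40.5000
RR_MH = (5.5245 + 31.5000) / (13.6151 + 40.5000) = 37.0245 / 54.1151 = 0.68418

0.68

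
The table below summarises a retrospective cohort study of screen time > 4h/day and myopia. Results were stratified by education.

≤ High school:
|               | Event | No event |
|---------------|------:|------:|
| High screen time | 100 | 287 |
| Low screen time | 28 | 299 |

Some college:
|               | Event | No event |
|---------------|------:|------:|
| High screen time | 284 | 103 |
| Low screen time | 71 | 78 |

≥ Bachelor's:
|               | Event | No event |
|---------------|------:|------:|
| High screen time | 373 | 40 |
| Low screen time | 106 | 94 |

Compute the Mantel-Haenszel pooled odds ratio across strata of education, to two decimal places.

4.41

OR_MH = Σ(aᵢdᵢ/nᵢ) / Σ(bᵢcᵢ/nᵢ), where nᵢ is the stratum total.
Stratum 1 (≤ High school): n = 714; a·d/n = 100·299/714 = 41.8768; b·c/n = 287·28/714 = 11.2549
Stratum 2 (Some college): n = 536; a·d/n = 284·78/536 = 41.3284; b·c/n = 103·71/536 = 13.6437
Stratum 3 (≥ Bachelor's): n = 613; a·d/n = 373·94/613 = 57.1974; b·c/n = 40·106/613 = 6.9168
OR_MH = (41.8768 + 41.3284 + 57.1974) / (11.2549 + 13.6437 + 6.9168) = 140.4025 / 31.8154 = 4.41304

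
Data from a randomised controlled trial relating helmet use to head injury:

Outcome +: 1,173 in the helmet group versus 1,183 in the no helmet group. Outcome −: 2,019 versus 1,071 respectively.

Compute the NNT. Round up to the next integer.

Risk in treated group = 1173/3192 = 0.36748; risk in control = 1183/2254 = 0.52484.
Absolute risk reduction = 0.52484 − 0.36748 = 0.15736
NNT = 1 / ARR = 1 / 0.15736 = 6.355 → round up → 7

7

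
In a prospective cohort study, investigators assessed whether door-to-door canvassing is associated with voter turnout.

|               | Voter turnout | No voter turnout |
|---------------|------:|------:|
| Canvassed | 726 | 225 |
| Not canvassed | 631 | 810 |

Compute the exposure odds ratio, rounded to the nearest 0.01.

Cells: a = 726, b = 225, c = 631, d = 810.
OR = (a·d)/(b·c) = (726 × 810) / (225 × 631) = 588060 / 141975 = 4.14200
The odds of voter turnout are about 4.14 times as high in the canvassed group.

4.14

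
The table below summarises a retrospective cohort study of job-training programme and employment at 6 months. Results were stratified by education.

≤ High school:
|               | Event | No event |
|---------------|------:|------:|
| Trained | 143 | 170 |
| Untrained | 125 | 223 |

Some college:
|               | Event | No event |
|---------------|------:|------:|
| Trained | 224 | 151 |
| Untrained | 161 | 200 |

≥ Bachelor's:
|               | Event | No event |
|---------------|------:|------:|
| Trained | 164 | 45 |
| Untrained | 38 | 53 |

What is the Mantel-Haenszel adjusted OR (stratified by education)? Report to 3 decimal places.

1.948

OR_MH = Σ(aᵢdᵢ/nᵢ) / Σ(bᵢcᵢ/nᵢ), where nᵢ is the stratum total.
Stratum 1 (≤ High school): n = 661; a·d/n = 143·223/661 = 48.2436; b·c/n = 170·125/661 = 32.1483
Stratum 2 (Some college): n = 736; a·d/n = 224·200/736 = 60.8696; b·c/n = 151·161/736 = 33.0312
Stratum 3 (≥ Bachelor's): n = 300; a·d/n = 164·53/300 = 28.9733; b·c/n = 45·38/300 = 5.7000
OR_MH = (48.2436 + 60.8696 + 28.9733) / (32.1483 + 33.0312 + 5.7000) = 138.0865 / 70.8795 = 1.94819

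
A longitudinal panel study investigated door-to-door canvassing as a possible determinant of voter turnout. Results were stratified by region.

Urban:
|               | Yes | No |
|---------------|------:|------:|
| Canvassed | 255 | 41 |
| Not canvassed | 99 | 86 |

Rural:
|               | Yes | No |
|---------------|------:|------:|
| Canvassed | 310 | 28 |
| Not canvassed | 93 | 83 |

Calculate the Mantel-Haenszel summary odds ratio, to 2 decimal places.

OR_MH = Σ(aᵢdᵢ/nᵢ) / Σ(bᵢcᵢ/nᵢ), where nᵢ is the stratum total.
Stratum 1 (Urban): n = 481; a·d/n = 255·86/481 = 45.5925; b·c/n = 41·99/481 = 8.4387
Stratum 2 (Rural): n = 514; a·d/n = 310·83/514 = 50.0584; b·c/n = 28·93/514 = 5.0661
OR_MH = (45.5925 + 50.0584) / (8.4387 + 5.0661) = 95.6509 / 13.5048 = 7.08272

7.08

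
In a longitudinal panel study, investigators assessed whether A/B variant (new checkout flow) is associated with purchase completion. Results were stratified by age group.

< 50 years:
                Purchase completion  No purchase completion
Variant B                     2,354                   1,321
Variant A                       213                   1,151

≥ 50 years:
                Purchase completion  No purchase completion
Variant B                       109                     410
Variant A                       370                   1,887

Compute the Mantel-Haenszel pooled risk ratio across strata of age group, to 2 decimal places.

3.23

RR_MH = Σ(aᵢ·n₀ᵢ/nᵢ) / Σ(cᵢ·n₁ᵢ/nᵢ), with n₁ᵢ = aᵢ+bᵢ (exposed), n₀ᵢ = cᵢ+dᵢ (unexposed), nᵢ = n₁ᵢ+n₀ᵢ.
Stratum 1 (< 50 years): n₁ = 3675, n₀ = 1364, n = 5039; a·n₀/n = 2354·1364/5039 = 637.2010; c·n₁/n = 213·3675/5039 = 155.3433
Stratum 2 (≥ 50 years): n₁ = 519, n₀ = 2257, n = 2776; a·n₀/n = 109·2257/2776 = 88.6214; c·n₁/n = 370·519/2776 = 69.1751
RR_MH = (637.2010 + 88.6214) / (155.3433 + 69.1751) = 725.8224 / 224.5184 = 3.23280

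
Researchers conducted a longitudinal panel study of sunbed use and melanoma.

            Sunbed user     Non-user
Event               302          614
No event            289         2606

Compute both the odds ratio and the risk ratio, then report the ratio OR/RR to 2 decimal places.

Reading the table with exposure as columns: a = 302 (Sunbed user, case), b = 289 (Sunbed user, non-case), c = 614 (Non-user, case), d = 2606.
OR = (302·2606)/(289·614) = 787012/177446 = 4.43522
Risk in exposed = 302/591 = 0.51100; risk in unexposed = 614/3220 = 0.19068; RR = 2.67983
OR/RR = 4.43522 / 2.67983 = 1.65504
The outcome is not rare, so the OR lies further from 1 than the RR.

1.66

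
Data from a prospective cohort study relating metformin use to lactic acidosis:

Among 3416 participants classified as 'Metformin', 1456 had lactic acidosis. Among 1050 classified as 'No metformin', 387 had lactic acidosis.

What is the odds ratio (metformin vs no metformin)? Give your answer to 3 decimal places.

From the description: a = 1456, b = 1960, c = 387, d = 663.
OR = (a·d)/(b·c) = (1456 × 663) / (1960 × 387) = 965328 / 758520 = 1.27265
The odds of lactic acidosis are about 1.27 times as high in the metformin group.

1.273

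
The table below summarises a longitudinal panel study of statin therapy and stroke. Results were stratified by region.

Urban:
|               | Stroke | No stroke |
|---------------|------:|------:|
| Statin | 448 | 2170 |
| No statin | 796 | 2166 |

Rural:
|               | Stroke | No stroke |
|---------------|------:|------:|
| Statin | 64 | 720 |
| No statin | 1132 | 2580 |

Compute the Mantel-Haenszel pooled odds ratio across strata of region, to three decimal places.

OR_MH = Σ(aᵢdᵢ/nᵢ) / Σ(bᵢcᵢ/nᵢ), where nᵢ is the stratum total.
Stratum 1 (Urban): n = 5580; a·d/n = 448·2166/5580 = 173.9011; b·c/n = 2170·796/5580 = 309.5556
Stratum 2 (Rural): n = 4496; a·d/n = 64·2580/4496 = 36.7260; b·c/n = 720·1132/4496 = 181.2811
OR_MH = (173.9011 + 36.7260) / (309.5556 + 181.2811) = 210.6271 / 490.8367 = 0.42912

0.429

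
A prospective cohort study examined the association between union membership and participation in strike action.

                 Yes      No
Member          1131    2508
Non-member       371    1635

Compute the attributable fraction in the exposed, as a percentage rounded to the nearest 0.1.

Cells: a = 1131, b = 2508, c = 371, d = 1635.
Risk in exposed = 1131/3639 = 0.31080; risk in unexposed = 371/2006 = 0.18495.
RR = 0.31080/0.18495 = 1.68050
AR% = (RR − 1)/RR × 100 = (1.68050 − 1)/1.68050 × 100 = 40.4938%

40.5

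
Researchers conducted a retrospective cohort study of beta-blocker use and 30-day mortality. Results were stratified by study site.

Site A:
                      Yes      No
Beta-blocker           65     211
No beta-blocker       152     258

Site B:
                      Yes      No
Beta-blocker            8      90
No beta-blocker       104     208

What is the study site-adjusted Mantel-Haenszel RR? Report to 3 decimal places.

0.522

RR_MH = Σ(aᵢ·n₀ᵢ/nᵢ) / Σ(cᵢ·n₁ᵢ/nᵢ), with n₁ᵢ = aᵢ+bᵢ (exposed), n₀ᵢ = cᵢ+dᵢ (unexposed), nᵢ = n₁ᵢ+n₀ᵢ.
Stratum 1 (Site A): n₁ = 276, n₀ = 410, n = 686; a·n₀/n = 65·410/686 = 38.8484; c·n₁/n = 152·276/686 = 61.1545
Stratum 2 (Site B): n₁ = 98, n₀ = 312, n = 410; a·n₀/n = 8·312/410 = 6.0878; c·n₁/n = 104·98/410 = 24.8585
RR_MH = (38.8484 + 6.0878) / (61.1545 + 24.8585) = 44.9362 / 86.0131 = 0.52243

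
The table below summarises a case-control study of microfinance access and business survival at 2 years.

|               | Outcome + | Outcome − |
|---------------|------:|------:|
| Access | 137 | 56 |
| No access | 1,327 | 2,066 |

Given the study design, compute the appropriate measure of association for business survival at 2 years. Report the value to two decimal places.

Cells: a = 137, b = 56, c = 1327, d = 2066.
This is a case-control study: participants were sampled on outcome status, so risks in the source population cannot be estimated directly — relative risk is not valid here. The odds ratio is the appropriate measure.
OR = (a·d)/(b·c) = (137 × 2066) / (56 × 1327) = 283042 / 74312 = 3.80883

3.81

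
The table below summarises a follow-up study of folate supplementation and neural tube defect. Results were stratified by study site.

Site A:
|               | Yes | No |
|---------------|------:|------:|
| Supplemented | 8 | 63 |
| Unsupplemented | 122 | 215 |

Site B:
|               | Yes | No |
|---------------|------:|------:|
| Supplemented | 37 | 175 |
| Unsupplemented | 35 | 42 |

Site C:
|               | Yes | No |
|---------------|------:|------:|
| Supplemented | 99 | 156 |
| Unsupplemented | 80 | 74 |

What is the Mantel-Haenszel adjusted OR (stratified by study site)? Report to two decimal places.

0.39

OR_MH = Σ(aᵢdᵢ/nᵢ) / Σ(bᵢcᵢ/nᵢ), where nᵢ is the stratum total.
Stratum 1 (Site A): n = 408; a·d/n = 8·215/408 = 4.2157; b·c/n = 63·122/408 = 18.8382
Stratum 2 (Site B): n = 289; a·d/n = 37·42/289 = 5.3772; b·c/n = 175·35/289 = 21.1938
Stratum 3 (Site C): n = 409; a·d/n = 99·74/409 = 17.9120; b·c/n = 156·80/409 = 30.5134
OR_MH = (4.2157 + 5.3772 + 17.9120) / (18.8382 + 21.1938 + 30.5134) = 27.5048 / 70.5455 = 0.38989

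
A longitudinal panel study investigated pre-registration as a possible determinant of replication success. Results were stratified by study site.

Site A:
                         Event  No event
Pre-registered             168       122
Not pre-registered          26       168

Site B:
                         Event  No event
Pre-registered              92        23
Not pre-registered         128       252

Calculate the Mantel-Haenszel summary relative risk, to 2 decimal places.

3.04

RR_MH = Σ(aᵢ·n₀ᵢ/nᵢ) / Σ(cᵢ·n₁ᵢ/nᵢ), with n₁ᵢ = aᵢ+bᵢ (exposed), n₀ᵢ = cᵢ+dᵢ (unexposed), nᵢ = n₁ᵢ+n₀ᵢ.
Stratum 1 (Site A): n₁ = 290, n₀ = 194, n = 484; a·n₀/n = 168·194/484 = 67.3388; c·n₁/n = 26·290/484 = 15.5785
Stratum 2 (Site B): n₁ = 115, n₀ = 380, n = 495; a·n₀/n = 92·380/495 = 70.6263; c·n₁/n = 128·115/495 = 29.7374
RR_MH = (67.3388 + 70.6263) / (15.5785 + 29.7374) = 137.9651 / 45.3159 = 3.04452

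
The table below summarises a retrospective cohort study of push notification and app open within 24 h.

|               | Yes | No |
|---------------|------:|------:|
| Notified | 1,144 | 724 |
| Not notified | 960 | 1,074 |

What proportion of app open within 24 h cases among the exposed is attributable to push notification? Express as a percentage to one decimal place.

22.9

Cells: a = 1144, b = 724, c = 960, d = 1074.
Risk in exposed = 1144/1868 = 0.61242; risk in unexposed = 960/2034 = 0.47198.
RR = 0.61242/0.47198 = 1.29756
AR% = (RR − 1)/RR × 100 = (1.29756 − 1)/1.29756 × 100 = 22.9325%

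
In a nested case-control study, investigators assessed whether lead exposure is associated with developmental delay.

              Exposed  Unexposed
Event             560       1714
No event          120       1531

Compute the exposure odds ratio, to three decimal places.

Reading the table with exposure as columns: a = 560 (Exposed, case), b = 120 (Exposed, non-case), c = 1714 (Unexposed, case), d = 1531.
OR = (a·d)/(b·c) = (560 × 1531) / (120 × 1714) = 857360 / 205680 = 4.16842
The odds of developmental delay are about 4.17 times as high in the exposed group.

4.168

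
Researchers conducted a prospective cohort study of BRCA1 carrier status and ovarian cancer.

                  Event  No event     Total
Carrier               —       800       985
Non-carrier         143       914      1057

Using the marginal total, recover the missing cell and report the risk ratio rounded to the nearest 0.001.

The missing cell is in the exposed row: 985 − 800 = 185.
So a = 185, b = 800, c = 143, d = 914.
RR = [a/(a+b)] / [c/(c+d)] = (185/985) / (143/1057) = 0.18782/0.13529 = 1.38827

1.388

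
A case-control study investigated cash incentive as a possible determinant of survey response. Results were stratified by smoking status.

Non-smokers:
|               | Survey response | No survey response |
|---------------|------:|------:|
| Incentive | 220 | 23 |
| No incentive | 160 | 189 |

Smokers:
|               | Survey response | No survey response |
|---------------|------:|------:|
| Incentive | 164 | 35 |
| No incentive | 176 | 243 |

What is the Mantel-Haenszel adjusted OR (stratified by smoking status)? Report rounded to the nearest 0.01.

OR_MH = Σ(aᵢdᵢ/nᵢ) / Σ(bᵢcᵢ/nᵢ), where nᵢ is the stratum total.
Stratum 1 (Non-smokers): n = 592; a·d/n = 220·189/592 = 70.2365; b·c/n = 23·160/592 = 6.2162
Stratum 2 (Smokers): n = 618; a·d/n = 164·243/618 = 64.4854; b·c/n = 35·176/618 = 9.9676
OR_MH = (70.2365 + 64.4854) / (6.2162 + 9.9676) = 134.7219 / 16.1839 = 8.32446

8.32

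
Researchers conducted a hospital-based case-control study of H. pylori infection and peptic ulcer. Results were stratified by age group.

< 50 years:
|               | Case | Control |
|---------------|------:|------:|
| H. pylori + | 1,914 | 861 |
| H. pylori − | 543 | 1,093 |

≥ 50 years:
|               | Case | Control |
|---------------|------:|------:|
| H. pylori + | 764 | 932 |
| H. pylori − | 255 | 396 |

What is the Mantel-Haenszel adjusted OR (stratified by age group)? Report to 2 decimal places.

OR_MH = Σ(aᵢdᵢ/nᵢ) / Σ(bᵢcᵢ/nᵢ), where nᵢ is the stratum total.
Stratum 1 (< 50 years): n = 4411; a·d/n = 1914·1093/4411 = 474.2693; b·c/n = 861·543/4411 = 105.9903
Stratum 2 (≥ 50 years): n = 2347; a·d/n = 764·396/2347 = 128.9067; b·c/n = 932·255/2347 = 101.2612
OR_MH = (474.2693 + 128.9067) / (105.9903 + 101.2612) = 603.1760 / 207.2514 = 2.91036

2.91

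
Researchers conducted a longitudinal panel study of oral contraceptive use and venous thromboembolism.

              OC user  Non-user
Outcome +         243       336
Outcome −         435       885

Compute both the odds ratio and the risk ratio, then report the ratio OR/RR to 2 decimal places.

Reading the table with exposure as columns: a = 243 (OC user, case), b = 435 (OC user, non-case), c = 336 (Non-user, case), d = 885.
OR = (243·885)/(435·336) = 215055/146160 = 1.47137
Risk in exposed = 243/678 = 0.35841; risk in unexposed = 336/1221 = 0.27518; RR = 1.30243
OR/RR = 1.47137 / 1.30243 = 1.12971
The outcome is not rare, so the OR lies further from 1 than the RR.

1.13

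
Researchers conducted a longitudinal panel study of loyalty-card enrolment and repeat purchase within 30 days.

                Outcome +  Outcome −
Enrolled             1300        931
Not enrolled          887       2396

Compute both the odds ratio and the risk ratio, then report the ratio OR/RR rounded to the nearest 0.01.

1.75

Cells: a = 1300, b = 931, c = 887, d = 2396.
OR = (1300·2396)/(931·887) = 3114800/825797 = 3.77187
Risk in exposed = 1300/2231 = 0.58270; risk in unexposed = 887/3283 = 0.27018; RR = 2.15671
OR/RR = 3.77187 / 2.15671 = 1.74890
The outcome is not rare, so the OR lies further from 1 than the RR.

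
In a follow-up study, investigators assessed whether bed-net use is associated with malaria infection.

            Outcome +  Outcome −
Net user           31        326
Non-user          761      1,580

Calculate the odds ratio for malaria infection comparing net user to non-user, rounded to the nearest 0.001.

Cells: a = 31, b = 326, c = 761, d = 1580.
OR = (a·d)/(b·c) = (31 × 1580) / (326 × 761) = 48980 / 248086 = 0.19743
Exposure is associated with lower odds of malaria infection (OR = 0.20 < 1).

0.197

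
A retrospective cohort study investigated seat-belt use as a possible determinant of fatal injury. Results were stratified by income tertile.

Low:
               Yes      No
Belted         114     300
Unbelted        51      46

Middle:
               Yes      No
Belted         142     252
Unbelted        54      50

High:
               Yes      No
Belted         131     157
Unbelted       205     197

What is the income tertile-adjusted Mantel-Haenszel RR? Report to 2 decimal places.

0.75

RR_MH = Σ(aᵢ·n₀ᵢ/nᵢ) / Σ(cᵢ·n₁ᵢ/nᵢ), with n₁ᵢ = aᵢ+bᵢ (exposed), n₀ᵢ = cᵢ+dᵢ (unexposed), nᵢ = n₁ᵢ+n₀ᵢ.
Stratum 1 (Low): n₁ = 414, n₀ = 97, n = 511; a·n₀/n = 114·97/511 = 21.6399; c·n₁/n = 51·414/511 = 41.3190
Stratum 2 (Middle): n₁ = 394, n₀ = 104, n = 498; a·n₀/n = 142·104/498 = 29.6546; c·n₁/n = 54·394/498 = 42.7229
Stratum 3 (High): n₁ = 288, n₀ = 402, n = 690; a·n₀/n = 131·402/690 = 76.3217; c·n₁/n = 205·288/690 = 85.5652
RR_MH = (21.6399 + 29.6546 + 76.3217) / (41.3190 + 42.7229 + 85.5652) = 127.6163 / 169.6071 = 0.75242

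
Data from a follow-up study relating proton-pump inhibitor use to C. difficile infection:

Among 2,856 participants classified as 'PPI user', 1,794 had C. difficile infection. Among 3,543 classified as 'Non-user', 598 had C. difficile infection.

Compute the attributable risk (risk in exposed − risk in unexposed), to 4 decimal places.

0.4594

From the description: a = 1794, b = 1062, c = 598, d = 2945.
Risk in exposed = 1794/2856 = 0.628151; risk in unexposed = 598/3543 = 0.168784.
Risk difference = 0.628151 − 0.168784 = 0.459368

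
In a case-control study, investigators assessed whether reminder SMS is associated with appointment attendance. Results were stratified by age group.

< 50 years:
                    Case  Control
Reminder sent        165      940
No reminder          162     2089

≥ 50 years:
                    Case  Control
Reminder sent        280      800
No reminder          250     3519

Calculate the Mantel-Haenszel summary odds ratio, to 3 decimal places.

3.532

OR_MH = Σ(aᵢdᵢ/nᵢ) / Σ(bᵢcᵢ/nᵢ), where nᵢ is the stratum total.
Stratum 1 (< 50 years): n = 3356; a·d/n = 165·2089/3356 = 102.7071; b·c/n = 940·162/3356 = 45.3754
Stratum 2 (≥ 50 years): n = 4849; a·d/n = 280·3519/4849 = 203.2007; b·c/n = 800·250/4849 = 41.2456
OR_MH = (102.7071 + 203.2007) / (45.3754 + 41.2456) = 305.9078 / 86.6211 = 3.53156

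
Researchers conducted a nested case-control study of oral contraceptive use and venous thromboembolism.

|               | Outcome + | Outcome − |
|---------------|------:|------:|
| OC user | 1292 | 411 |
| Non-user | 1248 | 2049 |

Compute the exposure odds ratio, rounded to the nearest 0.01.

Cells: a = 1292, b = 411, c = 1248, d = 2049.
OR = (a·d)/(b·c) = (1292 × 2049) / (411 × 1248) = 2647308 / 512928 = 5.16117
The odds of venous thromboembolism are about 5.16 times as high in the oc user group.

5.16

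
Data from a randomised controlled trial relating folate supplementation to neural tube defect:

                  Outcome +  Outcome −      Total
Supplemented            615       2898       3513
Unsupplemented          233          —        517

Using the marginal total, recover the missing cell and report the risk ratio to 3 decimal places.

0.388

The missing cell is in the unexposed row: 517 − 233 = 284.
So a = 615, b = 2898, c = 233, d = 284.
RR = [a/(a+b)] / [c/(c+d)] = (615/3513) / (233/517) = 0.17506/0.45068 = 0.38845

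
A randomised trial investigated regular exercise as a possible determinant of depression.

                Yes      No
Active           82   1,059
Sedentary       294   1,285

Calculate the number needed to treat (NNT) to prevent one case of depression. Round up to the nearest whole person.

Risk in treated group = 82/1141 = 0.07187; risk in control = 294/1579 = 0.18619.
Absolute risk reduction = 0.18619 − 0.07187 = 0.11433
NNT = 1 / ARR = 1 / 0.11433 = 8.747 → round up → 9

9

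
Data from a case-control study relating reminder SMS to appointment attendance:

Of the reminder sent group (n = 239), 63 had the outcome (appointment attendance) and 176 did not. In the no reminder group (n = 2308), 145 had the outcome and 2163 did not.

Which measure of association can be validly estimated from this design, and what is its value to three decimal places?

5.340

From the description: a = 63, b = 176, c = 145, d = 2163.
This is a case-control study: participants were sampled on outcome status, so risks in the source population cannot be estimated directly — relative risk is not valid here. The odds ratio is the appropriate measure.
OR = (a·d)/(b·c) = (63 × 2163) / (176 × 145) = 136269 / 25520 = 5.33969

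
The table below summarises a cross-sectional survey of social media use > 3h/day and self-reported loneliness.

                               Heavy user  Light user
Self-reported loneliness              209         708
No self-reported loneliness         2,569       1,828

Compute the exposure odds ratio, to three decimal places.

0.210

Reading the table with exposure as columns: a = 209 (Heavy user, case), b = 2569 (Heavy user, non-case), c = 708 (Light user, case), d = 1828.
OR = (a·d)/(b·c) = (209 × 1828) / (2569 × 708) = 382052 / 1818852 = 0.21005
Exposure is associated with lower odds of self-reported loneliness (OR = 0.21 < 1).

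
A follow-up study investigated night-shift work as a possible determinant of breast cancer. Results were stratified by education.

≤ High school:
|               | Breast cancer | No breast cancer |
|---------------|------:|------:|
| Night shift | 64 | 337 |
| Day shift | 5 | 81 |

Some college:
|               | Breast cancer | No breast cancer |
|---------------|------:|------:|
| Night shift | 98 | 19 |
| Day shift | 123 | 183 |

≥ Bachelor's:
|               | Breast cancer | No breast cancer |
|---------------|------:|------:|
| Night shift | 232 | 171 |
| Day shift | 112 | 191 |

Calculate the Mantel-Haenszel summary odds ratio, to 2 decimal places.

OR_MH = Σ(aᵢdᵢ/nᵢ) / Σ(bᵢcᵢ/nᵢ), where nᵢ is the stratum total.
Stratum 1 (≤ High school): n = 487; a·d/n = 64·81/487 = 10.6448; b·c/n = 337·5/487 = 3.4600
Stratum 2 (Some college): n = 423; a·d/n = 98·183/423 = 42.3972; b·c/n = 19·123/423 = 5.5248
Stratum 3 (≥ Bachelor's): n = 706; a·d/n = 232·191/706 = 62.7649; b·c/n = 171·112/706 = 27.1275
OR_MH = (10.6448 + 42.3972 + 62.7649) / (3.4600 + 5.5248 + 27.1275) = 115.8068 / 36.1123 = 3.20686

3.21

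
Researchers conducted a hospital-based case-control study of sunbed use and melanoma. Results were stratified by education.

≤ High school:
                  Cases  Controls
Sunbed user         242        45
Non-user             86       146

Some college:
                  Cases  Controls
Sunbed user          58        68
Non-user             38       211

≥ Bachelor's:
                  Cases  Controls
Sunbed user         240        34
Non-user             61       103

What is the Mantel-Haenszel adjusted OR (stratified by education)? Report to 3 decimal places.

OR_MH = Σ(aᵢdᵢ/nᵢ) / Σ(bᵢcᵢ/nᵢ), where nᵢ is the stratum total.
Stratum 1 (≤ High school): n = 519; a·d/n = 242·146/519 = 68.0771; b·c/n = 45·86/519 = 7.4566
Stratum 2 (Some college): n = 375; a·d/n = 58·211/375 = 32.6347; b·c/n = 68·38/375 = 6.8907
Stratum 3 (≥ Bachelor's): n = 438; a·d/n = 240·103/438 = 56.4384; b·c/n = 34·61/438 = 4.7352
OR_MH = (68.0771 + 32.6347 + 56.4384) / (7.4566 + 6.8907 + 4.7352) = 157.1501 / 19.0825 = 8.23531

8.235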